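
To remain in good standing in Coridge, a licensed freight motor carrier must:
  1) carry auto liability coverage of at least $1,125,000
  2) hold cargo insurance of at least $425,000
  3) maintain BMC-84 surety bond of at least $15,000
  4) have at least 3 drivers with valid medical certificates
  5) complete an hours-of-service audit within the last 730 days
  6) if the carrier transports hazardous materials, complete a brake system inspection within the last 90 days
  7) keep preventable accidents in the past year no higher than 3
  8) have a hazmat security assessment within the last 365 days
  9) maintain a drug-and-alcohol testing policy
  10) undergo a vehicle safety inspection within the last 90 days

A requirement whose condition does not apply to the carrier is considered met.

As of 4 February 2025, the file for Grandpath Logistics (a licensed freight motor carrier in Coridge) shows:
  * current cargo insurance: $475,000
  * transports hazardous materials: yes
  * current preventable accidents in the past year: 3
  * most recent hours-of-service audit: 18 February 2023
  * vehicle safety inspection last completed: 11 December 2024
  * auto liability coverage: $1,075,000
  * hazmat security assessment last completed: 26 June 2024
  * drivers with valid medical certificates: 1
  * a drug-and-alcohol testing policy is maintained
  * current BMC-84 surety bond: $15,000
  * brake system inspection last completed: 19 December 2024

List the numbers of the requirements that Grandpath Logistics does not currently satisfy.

1. auto liability coverage $1,075,000 < $1,125,000 → not met
2. cargo insurance $475,000 ≥ $425,000 → met
3. BMC-84 surety bond $15,000 ≥ $15,000 → met
4. drivers with valid medical certificates 1 < 3 → not met
5. hours-of-service audit 717 days ago vs limit 730 → met
6. condition 'transports hazardous materials' holds; brake system inspection 47 days ago vs limit 90 → met
7. preventable accidents in the past year 3 ≤ 3 → met
8. hazmat security assessment 223 days ago vs limit 365 → met
9. drug-and-alcohol testing policy present → met
10. vehicle safety inspection 55 days ago vs limit 90 → met
Not met: 1, 4

1, 4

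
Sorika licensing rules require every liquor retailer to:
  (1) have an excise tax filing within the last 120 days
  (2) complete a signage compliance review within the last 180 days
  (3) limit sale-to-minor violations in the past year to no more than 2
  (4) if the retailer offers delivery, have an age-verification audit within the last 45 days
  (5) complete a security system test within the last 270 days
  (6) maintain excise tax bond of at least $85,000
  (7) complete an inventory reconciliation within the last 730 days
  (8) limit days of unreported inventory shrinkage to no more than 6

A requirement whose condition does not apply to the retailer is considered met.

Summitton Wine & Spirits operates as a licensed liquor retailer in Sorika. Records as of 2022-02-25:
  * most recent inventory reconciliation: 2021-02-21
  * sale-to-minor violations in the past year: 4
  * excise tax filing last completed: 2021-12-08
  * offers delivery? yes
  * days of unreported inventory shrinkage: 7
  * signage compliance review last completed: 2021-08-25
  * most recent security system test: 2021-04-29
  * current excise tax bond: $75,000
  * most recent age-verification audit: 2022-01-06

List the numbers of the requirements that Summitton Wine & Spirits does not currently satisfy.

2, 3, 4, 5, 6, 8

1. excise tax filing 79 days ago vs limit 120 → met
2. signage compliance review 184 days ago vs limit 180 → not met
3. sale-to-minor violations in the past year 4 > 2 → not met
4. condition 'offers delivery' holds; age-verification audit 50 days ago vs limit 45 → not met
5. security system test 302 days ago vs limit 270 → not met
6. excise tax bond $75,000 < $85,000 → not met
7. inventory reconciliation 369 days ago vs limit 730 → met
8. days of unreported inventory shrinkage 7 > 6 → not met
Not met: 2, 3, 4, 5, 6, 8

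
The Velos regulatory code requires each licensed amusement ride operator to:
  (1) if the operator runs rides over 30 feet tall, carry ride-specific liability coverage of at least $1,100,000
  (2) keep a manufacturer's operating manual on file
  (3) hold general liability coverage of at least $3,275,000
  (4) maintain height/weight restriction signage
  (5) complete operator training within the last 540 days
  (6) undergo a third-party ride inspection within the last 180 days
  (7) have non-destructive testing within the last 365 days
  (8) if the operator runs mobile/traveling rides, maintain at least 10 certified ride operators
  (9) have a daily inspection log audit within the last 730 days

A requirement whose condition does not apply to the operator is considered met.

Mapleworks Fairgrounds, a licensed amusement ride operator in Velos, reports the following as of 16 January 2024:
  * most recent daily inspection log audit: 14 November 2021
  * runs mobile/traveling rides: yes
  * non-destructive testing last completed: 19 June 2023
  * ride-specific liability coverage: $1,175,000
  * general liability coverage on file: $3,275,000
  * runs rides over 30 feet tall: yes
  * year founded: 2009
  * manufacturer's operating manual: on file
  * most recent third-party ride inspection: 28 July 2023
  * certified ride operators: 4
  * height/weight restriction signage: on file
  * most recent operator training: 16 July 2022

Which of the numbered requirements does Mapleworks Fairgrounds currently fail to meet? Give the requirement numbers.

1. condition 'runs rides over 30 feet tall' holds; ride-specific liability coverage $1,175,000 ≥ $1,100,000 → met
2. manufacturer's operating manual present → met
3. general liability coverage $3,275,000 ≥ $3,275,000 → met
4. height/weight restriction signage present → met
5. operator training 549 days ago vs limit 540 → not met
6. third-party ride inspection 172 days ago vs limit 180 → met
7. non-destructive testing 211 days ago vs limit 365 → met
8. condition 'runs mobile/traveling rides' holds; certified ride operators 4 < 10 → not met
9. daily inspection log audit 793 days ago vs limit 730 → not met
Not met: 5, 8, 9

5, 8, 9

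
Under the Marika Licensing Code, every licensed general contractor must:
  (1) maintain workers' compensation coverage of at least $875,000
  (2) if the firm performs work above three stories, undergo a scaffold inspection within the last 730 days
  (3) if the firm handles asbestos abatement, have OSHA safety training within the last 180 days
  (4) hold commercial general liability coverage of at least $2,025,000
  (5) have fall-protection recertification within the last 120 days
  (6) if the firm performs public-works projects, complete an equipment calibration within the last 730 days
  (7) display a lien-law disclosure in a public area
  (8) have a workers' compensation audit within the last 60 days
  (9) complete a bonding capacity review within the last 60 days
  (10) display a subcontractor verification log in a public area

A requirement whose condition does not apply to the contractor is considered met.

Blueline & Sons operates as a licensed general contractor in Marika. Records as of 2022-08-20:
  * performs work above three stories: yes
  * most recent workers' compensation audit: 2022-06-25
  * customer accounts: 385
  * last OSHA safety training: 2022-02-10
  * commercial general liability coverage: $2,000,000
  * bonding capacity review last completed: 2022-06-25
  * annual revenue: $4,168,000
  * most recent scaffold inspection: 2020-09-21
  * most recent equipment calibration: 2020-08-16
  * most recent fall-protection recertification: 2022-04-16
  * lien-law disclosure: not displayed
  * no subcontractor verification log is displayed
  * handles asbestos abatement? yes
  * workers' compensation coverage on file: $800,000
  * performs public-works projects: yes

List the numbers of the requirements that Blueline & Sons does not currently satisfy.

1, 3, 4, 5, 6, 7, 10

1. workers' compensation coverage $800,000 < $875,000 → not met
2. condition 'performs work above three stories' holds; scaffold inspection 698 days ago vs limit 730 → met
3. condition 'handles asbestos abatement' holds; OSHA safety training 191 days ago vs limit 180 → not met
4. commercial general liability coverage $2,000,000 < $2,025,000 → not met
5. fall-protection recertification 126 days ago vs limit 120 → not met
6. condition 'performs public-works projects' holds; equipment calibration 734 days ago vs limit 730 → not met
7. lien-law disclosure absent → not met
8. workers' compensation audit 56 days ago vs limit 60 → met
9. bonding capacity review 56 days ago vs limit 60 → met
10. subcontractor verification log absent → not met
Not met: 1, 3, 4, 5, 6, 7, 10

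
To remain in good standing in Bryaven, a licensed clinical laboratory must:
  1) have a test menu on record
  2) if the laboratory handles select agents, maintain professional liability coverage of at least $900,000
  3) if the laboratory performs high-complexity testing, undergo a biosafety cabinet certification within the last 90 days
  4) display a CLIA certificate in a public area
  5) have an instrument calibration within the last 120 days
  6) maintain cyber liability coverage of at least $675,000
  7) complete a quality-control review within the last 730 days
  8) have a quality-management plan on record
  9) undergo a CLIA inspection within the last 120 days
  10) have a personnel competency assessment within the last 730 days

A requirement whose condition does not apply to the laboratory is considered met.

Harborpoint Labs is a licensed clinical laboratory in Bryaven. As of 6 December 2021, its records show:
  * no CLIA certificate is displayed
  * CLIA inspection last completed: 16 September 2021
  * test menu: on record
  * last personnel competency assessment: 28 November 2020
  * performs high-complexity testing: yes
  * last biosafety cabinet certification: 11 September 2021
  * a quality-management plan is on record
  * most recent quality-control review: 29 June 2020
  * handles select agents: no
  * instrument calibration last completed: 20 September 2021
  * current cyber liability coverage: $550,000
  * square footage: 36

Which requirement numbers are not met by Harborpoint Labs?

1. test menu present → met
2. condition 'handles select agents' does not hold → requirement n/a → met
3. condition 'performs high-complexity testing' holds; biosafety cabinet certification 86 days ago vs limit 90 → met
4. CLIA certificate absent → not met
5. instrument calibration 77 days ago vs limit 120 → met
6. cyber liability coverage $550,000 < $675,000 → not met
7. quality-control review 525 days ago vs limit 730 → met
8. quality-management plan present → met
9. CLIA inspection 81 days ago vs limit 120 → met
10. personnel competency assessment 373 days ago vs limit 730 → met
Not met: 4, 6

4, 6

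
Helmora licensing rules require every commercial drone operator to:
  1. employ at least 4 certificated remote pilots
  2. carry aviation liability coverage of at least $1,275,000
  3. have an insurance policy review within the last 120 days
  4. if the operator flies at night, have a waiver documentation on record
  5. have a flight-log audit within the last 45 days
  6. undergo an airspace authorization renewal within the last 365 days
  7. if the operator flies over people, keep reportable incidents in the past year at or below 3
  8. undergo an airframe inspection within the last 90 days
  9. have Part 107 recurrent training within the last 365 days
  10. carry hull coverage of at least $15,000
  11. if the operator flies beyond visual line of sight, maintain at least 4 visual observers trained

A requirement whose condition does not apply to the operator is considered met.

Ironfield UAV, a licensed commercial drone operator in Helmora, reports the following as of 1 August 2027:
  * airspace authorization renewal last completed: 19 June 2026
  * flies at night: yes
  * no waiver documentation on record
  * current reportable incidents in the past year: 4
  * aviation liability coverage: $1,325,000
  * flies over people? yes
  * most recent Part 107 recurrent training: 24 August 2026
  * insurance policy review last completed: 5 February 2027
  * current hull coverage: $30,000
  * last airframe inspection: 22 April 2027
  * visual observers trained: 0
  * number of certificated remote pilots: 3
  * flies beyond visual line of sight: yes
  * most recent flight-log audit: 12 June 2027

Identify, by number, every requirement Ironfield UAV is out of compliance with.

1, 3, 4, 5, 6, 7, 8, 11

1. certificated remote pilots 3 < 4 → not met
2. aviation liability coverage $1,325,000 ≥ $1,275,000 → met
3. insurance policy review 177 days ago vs limit 120 → not met
4. condition 'flies at night' holds; waiver documentation absent → not met
5. flight-log audit 50 days ago vs limit 45 → not met
6. airspace authorization renewal 408 days ago vs limit 365 → not met
7. condition 'flies over people' holds; reportable incidents in the past year 4 > 3 → not met
8. airframe inspection 101 days ago vs limit 90 → not met
9. Part 107 recurrent training 342 days ago vs limit 365 → met
10. hull coverage $30,000 ≥ $15,000 → met
11. condition 'flies beyond visual line of sight' holds; visual observers trained 0 < 4 → not met
Not met: 1, 3, 4, 5, 6, 7, 8, 11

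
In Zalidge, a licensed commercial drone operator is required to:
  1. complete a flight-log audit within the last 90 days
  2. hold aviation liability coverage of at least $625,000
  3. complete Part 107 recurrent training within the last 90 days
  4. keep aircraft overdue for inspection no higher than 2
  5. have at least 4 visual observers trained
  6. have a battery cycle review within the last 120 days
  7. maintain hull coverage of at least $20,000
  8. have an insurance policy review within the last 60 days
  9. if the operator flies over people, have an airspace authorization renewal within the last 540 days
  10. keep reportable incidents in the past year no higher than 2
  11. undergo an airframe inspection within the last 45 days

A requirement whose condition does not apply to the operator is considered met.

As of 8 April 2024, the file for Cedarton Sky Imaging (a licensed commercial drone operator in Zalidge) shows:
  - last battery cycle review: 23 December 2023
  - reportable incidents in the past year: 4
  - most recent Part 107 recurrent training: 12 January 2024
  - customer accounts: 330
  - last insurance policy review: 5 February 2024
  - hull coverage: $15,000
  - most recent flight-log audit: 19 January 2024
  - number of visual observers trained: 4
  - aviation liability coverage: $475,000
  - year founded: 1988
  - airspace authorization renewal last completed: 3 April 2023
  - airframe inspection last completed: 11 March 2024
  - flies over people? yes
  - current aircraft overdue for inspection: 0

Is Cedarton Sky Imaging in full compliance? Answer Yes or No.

1. flight-log audit 80 days ago vs limit 90 → met
2. aviation liability coverage $475,000 < $625,000 → not met
3. Part 107 recurrent training 87 days ago vs limit 90 → met
4. aircraft overdue for inspection 0 ≤ 2 → met
5. visual observers trained 4 ≥ 4 → met
6. battery cycle review 107 days ago vs limit 120 → met
7. hull coverage $15,000 < $20,000 → not met
8. insurance policy review 63 days ago vs limit 60 → not met
9. condition 'flies over people' holds; airspace authorization renewal 371 days ago vs limit 540 → met
10. reportable incidents in the past year 4 > 2 → not met
11. airframe inspection 28 days ago vs limit 45 → met
Not met: 2, 7, 8, 10

No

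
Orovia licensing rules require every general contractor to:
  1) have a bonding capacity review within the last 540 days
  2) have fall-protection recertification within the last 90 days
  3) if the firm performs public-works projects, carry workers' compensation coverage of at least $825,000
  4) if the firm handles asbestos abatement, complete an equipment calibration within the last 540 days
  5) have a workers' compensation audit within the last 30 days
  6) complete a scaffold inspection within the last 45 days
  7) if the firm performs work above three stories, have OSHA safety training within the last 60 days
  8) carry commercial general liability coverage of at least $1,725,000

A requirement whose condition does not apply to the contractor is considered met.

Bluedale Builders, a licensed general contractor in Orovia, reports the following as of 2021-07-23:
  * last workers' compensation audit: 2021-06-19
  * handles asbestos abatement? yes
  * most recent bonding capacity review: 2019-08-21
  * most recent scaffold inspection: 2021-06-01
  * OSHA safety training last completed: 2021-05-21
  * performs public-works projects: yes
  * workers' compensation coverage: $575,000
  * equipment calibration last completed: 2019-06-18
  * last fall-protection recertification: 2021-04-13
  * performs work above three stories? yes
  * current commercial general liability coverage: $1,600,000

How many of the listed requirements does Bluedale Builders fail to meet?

1. bonding capacity review 702 days ago vs limit 540 → not met
2. fall-protection recertification 101 days ago vs limit 90 → not met
3. condition 'performs public-works projects' holds; workers' compensation coverage $575,000 < $825,000 → not met
4. condition 'handles asbestos abatement' holds; equipment calibration 766 days ago vs limit 540 → not met
5. workers' compensation audit 34 days ago vs limit 30 → not met
6. scaffold inspection 52 days ago vs limit 45 → not met
7. condition 'performs work above three stories' holds; OSHA safety training 63 days ago vs limit 60 → not met
8. commercial general liability coverage $1,600,000 < $1,725,000 → not met
Not met: 8 of 8

8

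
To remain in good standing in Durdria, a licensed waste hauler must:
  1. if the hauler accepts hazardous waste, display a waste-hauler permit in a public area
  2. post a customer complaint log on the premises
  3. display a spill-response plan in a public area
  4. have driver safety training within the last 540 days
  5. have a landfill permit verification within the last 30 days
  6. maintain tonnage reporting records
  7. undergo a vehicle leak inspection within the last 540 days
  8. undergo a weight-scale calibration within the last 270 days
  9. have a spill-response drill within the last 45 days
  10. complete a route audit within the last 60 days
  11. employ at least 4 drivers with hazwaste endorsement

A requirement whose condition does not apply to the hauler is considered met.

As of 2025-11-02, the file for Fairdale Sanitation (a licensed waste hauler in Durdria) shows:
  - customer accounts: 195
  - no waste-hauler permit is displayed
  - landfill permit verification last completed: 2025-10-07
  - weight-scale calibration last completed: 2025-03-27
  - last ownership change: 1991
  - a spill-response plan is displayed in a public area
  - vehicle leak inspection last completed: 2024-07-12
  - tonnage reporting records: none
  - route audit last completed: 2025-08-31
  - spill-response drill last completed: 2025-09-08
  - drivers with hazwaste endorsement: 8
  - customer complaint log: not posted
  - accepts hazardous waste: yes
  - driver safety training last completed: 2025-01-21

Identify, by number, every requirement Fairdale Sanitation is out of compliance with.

1. condition 'accepts hazardous waste' holds; waste-hauler permit absent → not met
2. customer complaint log absent → not met
3. spill-response plan present → met
4. driver safety training 285 days ago vs limit 540 → met
5. landfill permit verification 26 days ago vs limit 30 → met
6. tonnage reporting records absent → not met
7. vehicle leak inspection 478 days ago vs limit 540 → met
8. weight-scale calibration 220 days ago vs limit 270 → met
9. spill-response drill 55 days ago vs limit 45 → not met
10. route audit 63 days ago vs limit 60 → not met
11. drivers with hazwaste endorsement 8 ≥ 4 → met
Not met: 1, 2, 6, 9, 10

1, 2, 6, 9, 10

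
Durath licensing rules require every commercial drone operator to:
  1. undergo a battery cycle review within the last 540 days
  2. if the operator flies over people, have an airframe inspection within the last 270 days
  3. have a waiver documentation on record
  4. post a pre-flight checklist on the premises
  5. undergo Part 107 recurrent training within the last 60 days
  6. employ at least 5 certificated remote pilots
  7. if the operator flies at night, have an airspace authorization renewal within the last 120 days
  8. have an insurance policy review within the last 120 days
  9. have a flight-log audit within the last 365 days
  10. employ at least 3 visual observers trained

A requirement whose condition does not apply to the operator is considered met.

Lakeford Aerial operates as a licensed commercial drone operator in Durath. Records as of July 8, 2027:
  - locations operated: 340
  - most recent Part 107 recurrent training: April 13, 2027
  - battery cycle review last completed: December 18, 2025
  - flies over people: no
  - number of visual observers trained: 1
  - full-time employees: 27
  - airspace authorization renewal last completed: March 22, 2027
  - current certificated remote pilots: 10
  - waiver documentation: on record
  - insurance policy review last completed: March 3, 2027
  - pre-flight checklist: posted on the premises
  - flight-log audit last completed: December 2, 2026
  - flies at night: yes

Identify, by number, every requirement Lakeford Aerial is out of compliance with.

1, 5, 8, 10

1. battery cycle review 567 days ago vs limit 540 → not met
2. condition 'flies over people' does not hold → requirement n/a → met
3. waiver documentation present → met
4. pre-flight checklist present → met
5. Part 107 recurrent training 86 days ago vs limit 60 → not met
6. certificated remote pilots 10 ≥ 5 → met
7. condition 'flies at night' holds; airspace authorization renewal 108 days ago vs limit 120 → met
8. insurance policy review 127 days ago vs limit 120 → not met
9. flight-log audit 218 days ago vs limit 365 → met
10. visual observers trained 1 < 3 → not met
Not met: 1, 5, 8, 10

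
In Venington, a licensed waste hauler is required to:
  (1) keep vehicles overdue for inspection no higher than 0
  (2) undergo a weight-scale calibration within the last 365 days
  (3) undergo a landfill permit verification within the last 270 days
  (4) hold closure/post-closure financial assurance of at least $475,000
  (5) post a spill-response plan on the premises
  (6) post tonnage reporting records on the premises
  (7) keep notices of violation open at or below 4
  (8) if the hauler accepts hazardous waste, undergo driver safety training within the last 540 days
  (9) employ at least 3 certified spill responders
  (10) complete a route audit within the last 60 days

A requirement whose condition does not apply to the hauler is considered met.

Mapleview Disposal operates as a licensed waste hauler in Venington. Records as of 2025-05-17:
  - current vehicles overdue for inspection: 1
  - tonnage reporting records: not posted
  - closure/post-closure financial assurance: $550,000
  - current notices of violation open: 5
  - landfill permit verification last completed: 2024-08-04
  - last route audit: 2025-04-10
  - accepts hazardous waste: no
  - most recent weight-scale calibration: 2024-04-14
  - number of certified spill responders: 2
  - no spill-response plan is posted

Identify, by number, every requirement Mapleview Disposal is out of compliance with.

1. vehicles overdue for inspection 1 > 0 → not met
2. weight-scale calibration 398 days ago vs limit 365 → not met
3. landfill permit verification 286 days ago vs limit 270 → not met
4. closure/post-closure financial assurance $550,000 ≥ $475,000 → met
5. spill-response plan absent → not met
6. tonnage reporting records absent → not met
7. notices of violation open 5 > 4 → not met
8. condition 'accepts hazardous waste' does not hold → requirement n/a → met
9. certified spill responders 2 < 3 → not met
10. route audit 37 days ago vs limit 60 → met
Not met: 1, 2, 3, 5, 6, 7, 9

1, 2, 3, 5, 6, 7, 9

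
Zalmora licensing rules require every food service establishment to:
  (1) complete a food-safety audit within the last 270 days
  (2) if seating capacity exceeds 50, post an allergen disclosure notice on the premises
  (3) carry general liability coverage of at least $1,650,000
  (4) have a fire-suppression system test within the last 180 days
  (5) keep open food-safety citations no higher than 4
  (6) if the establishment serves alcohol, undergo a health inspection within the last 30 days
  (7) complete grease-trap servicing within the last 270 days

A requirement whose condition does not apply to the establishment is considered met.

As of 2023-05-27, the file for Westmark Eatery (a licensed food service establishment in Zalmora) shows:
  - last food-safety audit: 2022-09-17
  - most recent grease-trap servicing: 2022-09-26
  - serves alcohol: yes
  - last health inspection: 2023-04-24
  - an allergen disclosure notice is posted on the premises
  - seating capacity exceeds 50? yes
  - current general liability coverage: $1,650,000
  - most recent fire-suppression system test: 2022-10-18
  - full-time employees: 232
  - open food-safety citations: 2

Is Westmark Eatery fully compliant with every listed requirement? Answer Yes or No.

1. food-safety audit 252 days ago vs limit 270 → met
2. condition 'seating capacity exceeds 50' holds; allergen disclosure notice present → met
3. general liability coverage $1,650,000 ≥ $1,650,000 → met
4. fire-suppression system test 221 days ago vs limit 180 → not met
5. open food-safety citations 2 ≤ 4 → met
6. condition 'serves alcohol' holds; health inspection 33 days ago vs limit 30 → not met
7. grease-trap servicing 243 days ago vs limit 270 → met
Not met: 4, 6

No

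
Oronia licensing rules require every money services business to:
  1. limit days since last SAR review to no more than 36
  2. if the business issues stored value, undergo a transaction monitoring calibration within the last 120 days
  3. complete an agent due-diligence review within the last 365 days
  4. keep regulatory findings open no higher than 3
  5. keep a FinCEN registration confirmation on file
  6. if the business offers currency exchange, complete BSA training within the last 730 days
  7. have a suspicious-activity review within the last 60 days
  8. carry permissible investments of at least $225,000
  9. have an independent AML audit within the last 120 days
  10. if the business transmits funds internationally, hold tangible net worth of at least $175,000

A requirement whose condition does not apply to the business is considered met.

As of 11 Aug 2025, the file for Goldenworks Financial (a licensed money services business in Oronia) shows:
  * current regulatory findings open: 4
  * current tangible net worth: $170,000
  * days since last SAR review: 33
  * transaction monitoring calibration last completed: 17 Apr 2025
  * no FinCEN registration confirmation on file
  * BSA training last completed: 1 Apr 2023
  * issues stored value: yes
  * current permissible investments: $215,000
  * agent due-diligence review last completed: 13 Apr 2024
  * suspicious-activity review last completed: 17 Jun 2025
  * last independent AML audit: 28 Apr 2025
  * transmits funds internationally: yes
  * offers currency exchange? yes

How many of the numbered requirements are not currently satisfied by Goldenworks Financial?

6

1. days since last SAR review 33 ≤ 36 → met
2. condition 'issues stored value' holds; transaction monitoring calibration 116 days ago vs limit 120 → met
3. agent due-diligence review 485 days ago vs limit 365 → not met
4. regulatory findings open 4 > 3 → not met
5. FinCEN registration confirmation absent → not met
6. condition 'offers currency exchange' holds; BSA training 863 days ago vs limit 730 → not met
7. suspicious-activity review 55 days ago vs limit 60 → met
8. permissible investments $215,000 < $225,000 → not met
9. independent AML audit 105 days ago vs limit 120 → met
10. condition 'transmits funds internationally' holds; tangible net worth $170,000 < $175,000 → not met
Not met: 6 of 10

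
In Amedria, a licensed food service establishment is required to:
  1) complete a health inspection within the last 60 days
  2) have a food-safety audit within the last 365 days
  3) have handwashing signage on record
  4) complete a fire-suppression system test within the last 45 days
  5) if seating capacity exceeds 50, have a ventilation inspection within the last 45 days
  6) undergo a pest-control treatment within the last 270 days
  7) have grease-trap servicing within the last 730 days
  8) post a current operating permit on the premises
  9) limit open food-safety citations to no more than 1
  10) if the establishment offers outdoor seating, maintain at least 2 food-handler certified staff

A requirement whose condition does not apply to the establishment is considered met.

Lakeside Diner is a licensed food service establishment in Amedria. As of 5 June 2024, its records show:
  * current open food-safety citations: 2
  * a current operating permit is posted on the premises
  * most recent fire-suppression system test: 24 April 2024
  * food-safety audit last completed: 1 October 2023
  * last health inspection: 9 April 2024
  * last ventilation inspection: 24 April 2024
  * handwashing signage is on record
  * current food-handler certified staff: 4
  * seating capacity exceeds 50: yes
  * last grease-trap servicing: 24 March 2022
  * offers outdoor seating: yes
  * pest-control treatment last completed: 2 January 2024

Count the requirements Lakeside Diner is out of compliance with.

1. health inspection 57 days ago vs limit 60 → met
2. food-safety audit 248 days ago vs limit 365 → met
3. handwashing signage present → met
4. fire-suppression system test 42 days ago vs limit 45 → met
5. condition 'seating capacity exceeds 50' holds; ventilation inspection 42 days ago vs limit 45 → met
6. pest-control treatment 155 days ago vs limit 270 → met
7. grease-trap servicing 804 days ago vs limit 730 → not met
8. current operating permit present → met
9. open food-safety citations 2 > 1 → not met
10. condition 'offers outdoor seating' holds; food-handler certified staff 4 ≥ 2 → met
Not met: 2 of 10

2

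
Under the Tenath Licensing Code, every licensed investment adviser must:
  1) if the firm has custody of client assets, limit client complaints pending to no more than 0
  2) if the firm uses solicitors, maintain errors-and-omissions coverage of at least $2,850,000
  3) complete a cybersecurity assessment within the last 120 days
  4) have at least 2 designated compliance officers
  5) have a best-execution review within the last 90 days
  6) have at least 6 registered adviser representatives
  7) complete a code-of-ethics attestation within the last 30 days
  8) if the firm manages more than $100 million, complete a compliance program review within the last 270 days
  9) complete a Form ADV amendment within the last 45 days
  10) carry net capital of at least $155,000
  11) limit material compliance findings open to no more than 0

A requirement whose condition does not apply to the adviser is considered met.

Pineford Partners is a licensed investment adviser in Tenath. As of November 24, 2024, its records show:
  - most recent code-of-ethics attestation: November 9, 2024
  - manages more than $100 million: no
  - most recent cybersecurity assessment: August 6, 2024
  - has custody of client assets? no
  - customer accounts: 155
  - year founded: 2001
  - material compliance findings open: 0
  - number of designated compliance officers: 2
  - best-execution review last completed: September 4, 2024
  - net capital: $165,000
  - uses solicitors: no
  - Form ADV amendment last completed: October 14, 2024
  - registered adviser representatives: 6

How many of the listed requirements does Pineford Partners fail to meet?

1. condition 'has custody of client assets' does not hold → requirement n/a → met
2. condition 'uses solicitors' does not hold → requirement n/a → met
3. cybersecurity assessment 110 days ago vs limit 120 → met
4. designated compliance officers 2 ≥ 2 → met
5. best-execution review 81 days ago vs limit 90 → met
6. registered adviser representatives 6 ≥ 6 → met
7. code-of-ethics attestation 15 days ago vs limit 30 → met
8. condition 'manages more than $100 million' does not hold → requirement n/a → met
9. Form ADV amendment 41 days ago vs limit 45 → met
10. net capital $165,000 ≥ $155,000 → met
11. material compliance findings open 0 ≤ 0 → met
Not met: 0 of 11

0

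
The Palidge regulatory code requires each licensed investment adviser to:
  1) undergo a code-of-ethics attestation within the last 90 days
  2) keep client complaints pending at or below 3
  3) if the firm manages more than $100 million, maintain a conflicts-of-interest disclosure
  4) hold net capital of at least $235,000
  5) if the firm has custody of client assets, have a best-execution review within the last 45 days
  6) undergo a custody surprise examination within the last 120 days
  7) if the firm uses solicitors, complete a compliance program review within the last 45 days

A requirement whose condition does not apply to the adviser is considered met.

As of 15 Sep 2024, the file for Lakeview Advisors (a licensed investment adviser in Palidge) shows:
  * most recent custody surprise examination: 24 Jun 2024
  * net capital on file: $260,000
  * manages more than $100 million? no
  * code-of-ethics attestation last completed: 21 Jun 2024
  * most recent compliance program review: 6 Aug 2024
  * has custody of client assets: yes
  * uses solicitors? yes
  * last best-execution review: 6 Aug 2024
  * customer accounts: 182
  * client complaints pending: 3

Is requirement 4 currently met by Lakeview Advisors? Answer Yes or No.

Yes

4. net capital $260,000 ≥ $235,000 → met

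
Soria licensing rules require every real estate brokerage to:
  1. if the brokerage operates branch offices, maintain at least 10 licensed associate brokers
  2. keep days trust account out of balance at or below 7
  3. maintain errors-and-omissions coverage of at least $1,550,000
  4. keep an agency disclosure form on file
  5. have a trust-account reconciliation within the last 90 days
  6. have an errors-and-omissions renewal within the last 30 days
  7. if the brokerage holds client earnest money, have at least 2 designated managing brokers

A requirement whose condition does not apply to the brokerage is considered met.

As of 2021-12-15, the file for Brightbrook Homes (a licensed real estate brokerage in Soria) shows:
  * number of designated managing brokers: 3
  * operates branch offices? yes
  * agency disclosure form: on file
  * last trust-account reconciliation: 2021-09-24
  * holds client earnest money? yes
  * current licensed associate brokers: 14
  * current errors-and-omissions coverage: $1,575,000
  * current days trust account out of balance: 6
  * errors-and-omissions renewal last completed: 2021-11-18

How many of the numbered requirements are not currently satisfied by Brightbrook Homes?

0

1. condition 'operates branch offices' holds; licensed associate brokers 14 ≥ 10 → met
2. days trust account out of balance 6 ≤ 7 → met
3. errors-and-omissions coverage $1,575,000 ≥ $1,550,000 → met
4. agency disclosure form present → met
5. trust-account reconciliation 82 days ago vs limit 90 → met
6. errors-and-omissions renewal 27 days ago vs limit 30 → met
7. condition 'holds client earnest money' holds; designated managing brokers 3 ≥ 2 → met
Not met: 0 of 7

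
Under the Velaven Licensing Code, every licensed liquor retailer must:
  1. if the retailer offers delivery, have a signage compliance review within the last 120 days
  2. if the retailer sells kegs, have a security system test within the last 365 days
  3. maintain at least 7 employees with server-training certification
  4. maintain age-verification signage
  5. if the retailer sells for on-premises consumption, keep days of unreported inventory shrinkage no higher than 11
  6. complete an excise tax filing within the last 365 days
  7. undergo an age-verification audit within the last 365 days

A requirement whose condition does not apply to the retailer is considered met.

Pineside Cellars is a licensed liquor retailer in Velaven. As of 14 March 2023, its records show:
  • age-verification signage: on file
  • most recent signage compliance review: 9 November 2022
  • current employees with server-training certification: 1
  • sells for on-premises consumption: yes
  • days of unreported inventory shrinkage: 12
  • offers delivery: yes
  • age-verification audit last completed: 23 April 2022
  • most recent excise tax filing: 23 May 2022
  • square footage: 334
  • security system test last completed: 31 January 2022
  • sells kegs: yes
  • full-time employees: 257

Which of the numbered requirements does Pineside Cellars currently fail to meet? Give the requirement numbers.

1, 2, 3, 5

1. condition 'offers delivery' holds; signage compliance review 125 days ago vs limit 120 → not met
2. condition 'sells kegs' holds; security system test 407 days ago vs limit 365 → not met
3. employees with server-training certification 1 < 7 → not met
4. age-verification signage present → met
5. condition 'sells for on-premises consumption' holds; days of unreported inventory shrinkage 12 > 11 → not met
6. excise tax filing 295 days ago vs limit 365 → met
7. age-verification audit 325 days ago vs limit 365 → met
Not met: 1, 2, 3, 5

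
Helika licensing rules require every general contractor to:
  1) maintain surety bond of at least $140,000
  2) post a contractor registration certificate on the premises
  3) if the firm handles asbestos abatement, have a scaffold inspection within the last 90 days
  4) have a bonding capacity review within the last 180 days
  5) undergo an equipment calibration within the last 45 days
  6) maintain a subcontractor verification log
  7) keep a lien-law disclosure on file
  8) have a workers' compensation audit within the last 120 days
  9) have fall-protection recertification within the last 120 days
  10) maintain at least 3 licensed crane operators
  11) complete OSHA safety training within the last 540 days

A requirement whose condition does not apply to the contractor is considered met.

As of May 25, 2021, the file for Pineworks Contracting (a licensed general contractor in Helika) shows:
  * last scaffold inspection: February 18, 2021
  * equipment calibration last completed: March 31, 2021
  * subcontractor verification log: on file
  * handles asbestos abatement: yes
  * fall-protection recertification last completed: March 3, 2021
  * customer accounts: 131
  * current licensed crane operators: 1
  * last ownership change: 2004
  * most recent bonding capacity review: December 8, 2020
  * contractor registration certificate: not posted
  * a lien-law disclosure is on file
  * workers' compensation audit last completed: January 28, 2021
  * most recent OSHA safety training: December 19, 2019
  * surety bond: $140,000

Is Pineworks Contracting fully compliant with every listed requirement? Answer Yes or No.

1. surety bond $140,000 ≥ $140,000 → met
2. contractor registration certificate absent → not met
3. condition 'handles asbestos abatement' holds; scaffold inspection 96 days ago vs limit 90 → not met
4. bonding capacity review 168 days ago vs limit 180 → met
5. equipment calibration 55 days ago vs limit 45 → not met
6. subcontractor verification log present → met
7. lien-law disclosure present → met
8. workers' compensation audit 117 days ago vs limit 120 → met
9. fall-protection recertification 83 days ago vs limit 120 → met
10. licensed crane operators 1 < 3 → not met
11. OSHA safety training 523 days ago vs limit 540 → met
Not met: 2, 3, 5, 10

No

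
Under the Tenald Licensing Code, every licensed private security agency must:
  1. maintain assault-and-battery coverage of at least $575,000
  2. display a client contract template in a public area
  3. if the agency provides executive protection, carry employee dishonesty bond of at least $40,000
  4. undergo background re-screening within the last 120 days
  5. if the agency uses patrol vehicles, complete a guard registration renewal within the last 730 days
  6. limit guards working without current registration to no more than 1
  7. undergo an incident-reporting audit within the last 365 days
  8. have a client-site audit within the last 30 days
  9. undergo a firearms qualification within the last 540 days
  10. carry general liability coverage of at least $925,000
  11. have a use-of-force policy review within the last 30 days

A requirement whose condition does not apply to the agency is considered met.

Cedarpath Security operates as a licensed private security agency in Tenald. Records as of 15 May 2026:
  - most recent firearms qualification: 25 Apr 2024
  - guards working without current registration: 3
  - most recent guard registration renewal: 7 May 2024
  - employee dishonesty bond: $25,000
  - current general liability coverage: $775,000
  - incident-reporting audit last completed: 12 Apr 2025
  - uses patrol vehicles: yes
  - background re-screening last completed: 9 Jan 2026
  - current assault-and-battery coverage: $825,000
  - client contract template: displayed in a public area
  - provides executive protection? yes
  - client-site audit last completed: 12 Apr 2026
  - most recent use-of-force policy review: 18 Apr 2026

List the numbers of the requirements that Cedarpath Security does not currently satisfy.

3, 4, 5, 6, 7, 8, 9, 10

1. assault-and-battery coverage $825,000 ≥ $575,000 → met
2. client contract template present → met
3. condition 'provides executive protection' holds; employee dishonesty bond $25,000 < $40,000 → not met
4. background re-screening 126 days ago vs limit 120 → not met
5. condition 'uses patrol vehicles' holds; guard registration renewal 738 days ago vs limit 730 → not met
6. guards working without current registration 3 > 1 → not met
7. incident-reporting audit 398 days ago vs limit 365 → not met
8. client-site audit 33 days ago vs limit 30 → not met
9. firearms qualification 750 days ago vs limit 540 → not met
10. general liability coverage $775,000 < $925,000 → not met
11. use-of-force policy review 27 days ago vs limit 30 → met
Not met: 3, 4, 5, 6, 7, 8, 9, 10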